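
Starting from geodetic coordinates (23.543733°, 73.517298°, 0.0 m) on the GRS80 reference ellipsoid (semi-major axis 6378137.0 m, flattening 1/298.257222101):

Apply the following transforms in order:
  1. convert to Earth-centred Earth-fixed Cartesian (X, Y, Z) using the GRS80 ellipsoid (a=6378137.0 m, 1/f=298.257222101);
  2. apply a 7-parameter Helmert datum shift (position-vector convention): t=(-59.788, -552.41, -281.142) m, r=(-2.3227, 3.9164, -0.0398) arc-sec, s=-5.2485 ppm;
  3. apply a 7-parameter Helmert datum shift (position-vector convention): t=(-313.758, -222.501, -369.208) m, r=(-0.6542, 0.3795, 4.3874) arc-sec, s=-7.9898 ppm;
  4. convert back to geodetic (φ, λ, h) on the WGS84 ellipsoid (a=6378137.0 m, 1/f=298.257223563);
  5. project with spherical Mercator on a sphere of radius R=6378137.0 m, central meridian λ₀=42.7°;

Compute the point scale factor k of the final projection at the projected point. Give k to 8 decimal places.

start: φ=23.543733°, λ=73.517298°, h=0.000 m
→ ECEF (a=6378137.000, f=1/298.257222101): X=1659886.2607, Y=5609900.9654, Z=2532037.1261
→ Helmert 7p (PV): X=1659866.9194, Y=5609347.3041, Z=2531648.0068
→ Helmert 7p (PV): X=1659425.2434, Y=5609123.3212, Z=2531237.7267
→ geod (Bowring, a=6378137.000): φ=23.54027652°, λ=73.51946697°, h=-1122.8306 m
→ into merc (λ₀=42.7°): φ=23.54027652°, λ−λ₀=30.81946697°
scale k = 1.09077477

1.09077477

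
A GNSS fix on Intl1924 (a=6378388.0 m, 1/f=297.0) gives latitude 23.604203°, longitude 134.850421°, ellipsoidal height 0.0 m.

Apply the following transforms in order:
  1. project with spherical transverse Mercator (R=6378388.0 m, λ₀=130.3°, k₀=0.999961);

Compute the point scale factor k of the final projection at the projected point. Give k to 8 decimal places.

start: φ=23.604203°, λ=134.850421°, h=0.000 m
→ into tm (λ₀=130.3°): φ=23.60420300°, λ−λ₀=4.55042100°
scale k = 1.00261396

1.00261396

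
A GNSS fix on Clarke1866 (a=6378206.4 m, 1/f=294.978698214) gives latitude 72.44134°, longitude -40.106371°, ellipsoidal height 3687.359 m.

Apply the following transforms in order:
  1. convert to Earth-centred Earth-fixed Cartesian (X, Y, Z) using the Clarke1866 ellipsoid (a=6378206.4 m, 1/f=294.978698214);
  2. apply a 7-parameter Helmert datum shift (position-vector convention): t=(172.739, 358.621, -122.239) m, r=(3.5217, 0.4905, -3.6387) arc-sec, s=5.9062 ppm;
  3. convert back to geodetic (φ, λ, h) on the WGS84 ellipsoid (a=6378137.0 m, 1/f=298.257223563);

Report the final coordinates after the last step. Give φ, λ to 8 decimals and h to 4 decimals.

φ=72.43989388°, λ=-40.09801579°, h=3431.6074 m

start: φ=72.441340°, λ=-40.106371°, h=3687.359 m
→ ECEF (a=6378206.400, f=1/294.978698214): X=1477115.9478, Y=-1244127.8672, Z=6062058.5811
→ Helmert 7p (PV): X=1477289.8790, Y=-1243906.1543, Z=6061947.3913
→ geod (Bowring, a=6378137.000): φ=72.43989388°, λ=-40.09801579°, h=3431.6074 m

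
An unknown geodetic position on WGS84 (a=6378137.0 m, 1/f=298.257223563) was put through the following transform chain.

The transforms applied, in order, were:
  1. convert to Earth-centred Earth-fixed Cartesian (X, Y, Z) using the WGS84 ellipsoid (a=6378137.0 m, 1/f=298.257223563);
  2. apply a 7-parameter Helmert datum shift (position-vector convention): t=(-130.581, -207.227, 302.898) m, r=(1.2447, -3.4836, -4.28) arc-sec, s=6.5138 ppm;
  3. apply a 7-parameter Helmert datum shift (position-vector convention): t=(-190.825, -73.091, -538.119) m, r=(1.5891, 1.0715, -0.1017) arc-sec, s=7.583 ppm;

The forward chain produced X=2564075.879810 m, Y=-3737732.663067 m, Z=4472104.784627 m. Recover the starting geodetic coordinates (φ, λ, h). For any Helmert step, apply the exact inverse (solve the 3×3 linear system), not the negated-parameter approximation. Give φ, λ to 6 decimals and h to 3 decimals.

start: X=2564075.8798, Y=-3737732.6631, Z=4472104.7846 m
→ Helmert⁻¹: X=2564225.8685, Y=-3737595.5072, Z=4472651.1035
→ Helmert⁻¹: X=2564492.8272, Y=-3737283.7345, Z=4472298.3146
→ geod (Bowring, a=6378137.000): φ=44.80912100°, λ=-55.54241200°, h=-36.5080 m

φ=44.809121°, λ=-55.542412°, h=-36.508 m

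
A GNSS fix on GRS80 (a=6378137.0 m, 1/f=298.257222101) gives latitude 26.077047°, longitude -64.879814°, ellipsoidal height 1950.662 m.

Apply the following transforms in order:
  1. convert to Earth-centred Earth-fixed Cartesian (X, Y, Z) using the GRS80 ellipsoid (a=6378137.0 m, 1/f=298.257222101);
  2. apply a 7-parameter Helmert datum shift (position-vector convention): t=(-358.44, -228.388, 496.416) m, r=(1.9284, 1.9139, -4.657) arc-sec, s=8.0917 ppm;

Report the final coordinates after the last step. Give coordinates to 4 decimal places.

start: φ=26.077047°, λ=-64.879814°, h=1950.662 m
→ ECEF (a=6378137.000, f=1/298.257222101): X=2434327.7767, Y=-5191970.7801, Z=2787588.9401
→ Helmert 7p (PV): X=2433897.6763, Y=-5192322.2039, Z=2788036.7836

X=2433897.6763 m, Y=-5192322.2039 m, Z=2788036.7836 m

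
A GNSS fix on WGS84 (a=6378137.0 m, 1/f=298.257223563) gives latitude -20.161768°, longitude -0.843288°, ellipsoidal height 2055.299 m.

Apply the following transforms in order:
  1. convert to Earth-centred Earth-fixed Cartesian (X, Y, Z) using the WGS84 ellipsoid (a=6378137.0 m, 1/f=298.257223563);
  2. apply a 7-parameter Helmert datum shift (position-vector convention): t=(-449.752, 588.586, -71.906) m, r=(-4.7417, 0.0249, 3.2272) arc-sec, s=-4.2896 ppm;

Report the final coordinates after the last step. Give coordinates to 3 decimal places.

start: φ=-20.161768°, λ=-0.843288°, h=2055.299 m
→ ECEF (a=6378137.000, f=1/298.257223563): X=5990967.9465, Y=-88182.3453, Z=-2185225.0782
→ Helmert 7p (PV): X=5990493.6115, Y=-87549.8819, Z=-2185286.3065

X=5990493.611 m, Y=-87549.882 m, Z=-2185286.307 m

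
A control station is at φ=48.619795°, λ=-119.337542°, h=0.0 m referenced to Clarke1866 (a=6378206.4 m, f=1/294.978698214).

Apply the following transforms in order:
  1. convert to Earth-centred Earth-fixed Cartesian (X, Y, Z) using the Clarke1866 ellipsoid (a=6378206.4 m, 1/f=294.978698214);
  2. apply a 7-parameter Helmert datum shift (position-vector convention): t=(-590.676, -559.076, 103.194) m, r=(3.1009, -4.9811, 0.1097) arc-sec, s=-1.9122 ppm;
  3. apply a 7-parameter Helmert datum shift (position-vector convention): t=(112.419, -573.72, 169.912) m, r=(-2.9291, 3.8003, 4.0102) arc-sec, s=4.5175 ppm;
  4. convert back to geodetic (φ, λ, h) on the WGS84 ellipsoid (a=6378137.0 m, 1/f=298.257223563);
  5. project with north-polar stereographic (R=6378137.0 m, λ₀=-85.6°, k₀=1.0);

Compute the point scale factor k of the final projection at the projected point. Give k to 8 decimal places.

start: φ=48.619795°, λ=-119.337542°, h=0.000 m
→ ECEF (a=6378206.400, f=1/294.978698214): X=-2069754.3905, Y=-3682602.9368, Z=4762509.8122
→ Helmert 7p (PV): X=-2070454.1600, Y=-3683227.6691, Z=4762498.5542
→ Helmert 7p (PV): X=-2070191.7382, Y=-3683790.6510, Z=4762780.4324
→ geod (Bowring, a=6378137.000): φ=48.61084958°, λ=-119.33482113°, h=964.8842 m
→ into stereo (λ₀=-85.6°): φ=48.61084958°, λ−λ₀=-33.73482113°
scale k = 1.14270286

1.14270286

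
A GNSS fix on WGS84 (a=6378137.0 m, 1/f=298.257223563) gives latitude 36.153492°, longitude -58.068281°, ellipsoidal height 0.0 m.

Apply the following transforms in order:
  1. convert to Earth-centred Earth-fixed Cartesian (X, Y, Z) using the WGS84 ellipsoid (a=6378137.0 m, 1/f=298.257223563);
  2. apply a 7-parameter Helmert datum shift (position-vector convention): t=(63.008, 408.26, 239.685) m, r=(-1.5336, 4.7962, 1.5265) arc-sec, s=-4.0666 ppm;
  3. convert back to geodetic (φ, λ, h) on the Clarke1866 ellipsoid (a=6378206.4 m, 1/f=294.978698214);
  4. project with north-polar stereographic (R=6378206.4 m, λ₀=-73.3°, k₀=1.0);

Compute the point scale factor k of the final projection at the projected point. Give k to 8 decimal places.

1.25784390

start: φ=36.153492°, λ=-58.068281°, h=0.000 m
→ ECEF (a=6378137.000, f=1/298.257223563): X=2727034.7527, Y=-4375763.0639, Z=3741957.0532
→ Helmert 7p (PV): X=2727206.0645, Y=-4375289.0059, Z=3742150.6448
→ geod (Bowring, a=6378206.400): φ=36.15859874°, λ=-58.06387882°, h=-124.2221 m
→ into stereo (λ₀=-73.3°): φ=36.15859874°, λ−λ₀=15.23612118°
scale k = 1.25784390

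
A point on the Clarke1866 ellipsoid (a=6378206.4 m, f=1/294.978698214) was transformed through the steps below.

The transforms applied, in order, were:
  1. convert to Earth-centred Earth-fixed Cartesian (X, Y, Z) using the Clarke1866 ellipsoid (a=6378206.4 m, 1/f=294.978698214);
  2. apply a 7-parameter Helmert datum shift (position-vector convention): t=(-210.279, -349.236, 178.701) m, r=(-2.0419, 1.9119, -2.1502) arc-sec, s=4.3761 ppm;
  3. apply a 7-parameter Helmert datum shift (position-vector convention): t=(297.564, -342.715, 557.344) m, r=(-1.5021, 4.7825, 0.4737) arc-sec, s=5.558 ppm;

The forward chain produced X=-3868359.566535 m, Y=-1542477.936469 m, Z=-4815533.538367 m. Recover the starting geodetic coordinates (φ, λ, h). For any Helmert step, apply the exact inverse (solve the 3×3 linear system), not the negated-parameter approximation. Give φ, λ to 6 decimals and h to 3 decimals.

start: X=-3868359.5665, Y=-1542477.9365, Z=-4815533.5384 m
→ Helmert⁻¹: X=-3868527.5015, Y=-1542082.6928, Z=-4816165.0412
→ Helmert⁻¹: X=-3868239.5791, Y=-1541719.3552, Z=-4816373.7829
→ geod (Bowring, a=6378206.400): φ=-49.34626800°, λ=-158.26983100°, h=1110.9940 m

φ=-49.346268°, λ=-158.269831°, h=1110.994 m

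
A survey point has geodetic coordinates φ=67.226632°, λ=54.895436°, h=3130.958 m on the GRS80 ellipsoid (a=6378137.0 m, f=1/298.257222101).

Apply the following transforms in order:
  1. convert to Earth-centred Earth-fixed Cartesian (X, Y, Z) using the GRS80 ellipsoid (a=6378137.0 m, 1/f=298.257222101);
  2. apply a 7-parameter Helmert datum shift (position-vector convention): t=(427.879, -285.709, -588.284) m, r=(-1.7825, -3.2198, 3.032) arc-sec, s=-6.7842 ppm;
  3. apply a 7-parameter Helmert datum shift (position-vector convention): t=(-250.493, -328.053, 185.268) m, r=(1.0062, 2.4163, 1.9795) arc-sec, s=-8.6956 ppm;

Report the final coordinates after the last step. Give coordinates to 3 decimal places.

X=1424625.816 m, Y=2025987.416 m, Z=5860634.001 m

start: φ=67.226632°, λ=54.895436°, h=3130.958 m
→ ECEF (a=6378137.000, f=1/298.257222101): X=1424542.5598, Y=2026575.8717, Z=5861129.8235
→ Helmert 7p (PV): X=1424839.4930, Y=2026348.0044, Z=5860506.5003
→ Helmert 7p (PV): X=1424625.8164, Y=2025987.4165, Z=5860634.0013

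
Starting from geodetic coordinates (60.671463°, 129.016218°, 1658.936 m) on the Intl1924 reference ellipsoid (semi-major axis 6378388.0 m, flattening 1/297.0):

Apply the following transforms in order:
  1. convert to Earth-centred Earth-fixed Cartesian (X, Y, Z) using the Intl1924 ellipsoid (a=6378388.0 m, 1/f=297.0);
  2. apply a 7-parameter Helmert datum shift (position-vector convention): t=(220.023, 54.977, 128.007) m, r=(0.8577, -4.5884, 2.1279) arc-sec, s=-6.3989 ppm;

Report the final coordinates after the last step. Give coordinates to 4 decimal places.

X=-1972307.4857 m, Y=2434287.8459 m, Z=5539128.3061 m

start: φ=60.671463°, λ=129.016218°, h=1658.936 m
→ ECEF (a=6378388.000, f=1/297.0): X=-1972391.8001, Y=2434291.8261, Z=5539069.4967
→ Helmert 7p (PV): X=-1972307.4857, Y=2434287.8459, Z=5539128.3061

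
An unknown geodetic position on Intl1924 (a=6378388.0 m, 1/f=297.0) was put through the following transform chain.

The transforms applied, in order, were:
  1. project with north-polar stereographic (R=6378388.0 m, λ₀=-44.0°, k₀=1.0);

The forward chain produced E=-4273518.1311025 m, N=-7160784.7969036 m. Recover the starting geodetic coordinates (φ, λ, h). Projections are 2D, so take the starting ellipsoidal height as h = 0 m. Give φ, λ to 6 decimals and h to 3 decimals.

start: E=-4273518.1311, N=-7160784.7969 m
→ stereo⁻¹: φ=23.65503700°, λ=-74.82852700°

φ=23.655037°, λ=-74.828527°, h=0.000 m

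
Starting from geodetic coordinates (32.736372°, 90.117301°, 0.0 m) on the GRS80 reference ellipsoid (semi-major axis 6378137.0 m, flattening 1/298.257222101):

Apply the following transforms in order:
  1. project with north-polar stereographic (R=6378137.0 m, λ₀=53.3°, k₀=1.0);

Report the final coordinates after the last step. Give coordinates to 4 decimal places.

start: φ=32.736372°, λ=90.117301°, h=0.000 m
→ stereo (R=6378137.0, λ₀=53.3°): E=4173366.4846, N=-5575143.5971

E=4173366.4846 m, N=-5575143.5971 m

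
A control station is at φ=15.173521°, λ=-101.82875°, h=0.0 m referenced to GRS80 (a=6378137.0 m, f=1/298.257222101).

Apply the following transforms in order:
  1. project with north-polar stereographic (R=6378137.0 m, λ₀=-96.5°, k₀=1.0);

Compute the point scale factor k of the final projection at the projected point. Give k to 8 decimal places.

1.58510864

start: φ=15.173521°, λ=-101.828750°, h=0.000 m
→ into stereo (λ₀=-96.5°): φ=15.17352100°, λ−λ₀=-5.32875000°
scale k = 1.58510864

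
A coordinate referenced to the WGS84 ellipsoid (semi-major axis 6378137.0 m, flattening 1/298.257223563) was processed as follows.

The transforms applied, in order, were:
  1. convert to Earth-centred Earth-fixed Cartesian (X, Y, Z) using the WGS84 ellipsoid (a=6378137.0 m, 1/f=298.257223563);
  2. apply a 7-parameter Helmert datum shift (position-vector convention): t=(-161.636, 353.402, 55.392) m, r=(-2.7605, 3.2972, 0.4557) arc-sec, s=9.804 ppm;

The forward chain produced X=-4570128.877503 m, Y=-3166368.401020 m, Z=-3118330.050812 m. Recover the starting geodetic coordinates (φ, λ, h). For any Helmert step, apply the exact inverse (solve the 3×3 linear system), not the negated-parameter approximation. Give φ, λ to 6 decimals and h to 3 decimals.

start: X=-4570128.8775, Y=-3166368.4010, Z=-3118330.0508 m
→ Helmert⁻¹: X=-4569879.5844, Y=-3166638.9252, Z=-3118470.3013
→ geod (Bowring, a=6378137.000): φ=-29.45233400°, λ=-145.28047700°, h=1657.8260 m

φ=-29.452334°, λ=-145.280477°, h=1657.826 m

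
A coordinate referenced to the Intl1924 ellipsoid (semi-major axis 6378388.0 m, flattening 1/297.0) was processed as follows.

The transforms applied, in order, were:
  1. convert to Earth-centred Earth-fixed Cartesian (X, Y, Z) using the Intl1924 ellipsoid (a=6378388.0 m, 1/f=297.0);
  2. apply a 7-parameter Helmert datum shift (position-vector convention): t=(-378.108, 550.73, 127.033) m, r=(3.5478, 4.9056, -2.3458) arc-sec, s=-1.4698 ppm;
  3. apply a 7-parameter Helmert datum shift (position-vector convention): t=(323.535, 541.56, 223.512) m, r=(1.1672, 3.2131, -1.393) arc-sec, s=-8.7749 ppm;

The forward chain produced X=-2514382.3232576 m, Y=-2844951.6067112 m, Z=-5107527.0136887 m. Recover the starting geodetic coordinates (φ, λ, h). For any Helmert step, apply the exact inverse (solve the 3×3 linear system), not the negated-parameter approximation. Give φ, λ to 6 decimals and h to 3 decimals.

φ=-53.555296°, λ=-131.454400°, h=454.439 m

start: X=-2514382.3233, Y=-2844951.6067, Z=-5107527.0137 m
→ Helmert⁻¹: X=-2514629.1401, Y=-2845564.0221, Z=-5107818.4155
→ Helmert⁻¹: X=-2514100.8752, Y=-2846235.3857, Z=-5107963.7932
→ geod (Bowring, a=6378388.000): φ=-53.55529600°, λ=-131.45440000°, h=454.4390 m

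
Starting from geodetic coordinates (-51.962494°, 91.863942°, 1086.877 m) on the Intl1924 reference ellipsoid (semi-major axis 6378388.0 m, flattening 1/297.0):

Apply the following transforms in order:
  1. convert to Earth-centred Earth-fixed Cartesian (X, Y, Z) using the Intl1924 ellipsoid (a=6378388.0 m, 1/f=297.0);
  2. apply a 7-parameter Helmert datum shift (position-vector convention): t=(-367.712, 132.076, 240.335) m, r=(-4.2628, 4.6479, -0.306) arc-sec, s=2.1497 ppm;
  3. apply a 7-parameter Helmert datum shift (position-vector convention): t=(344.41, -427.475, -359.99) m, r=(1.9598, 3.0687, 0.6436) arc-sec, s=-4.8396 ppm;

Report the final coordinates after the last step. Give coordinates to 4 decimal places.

start: φ=-51.962494°, λ=91.863942°, h=1086.877 m
→ ECEF (a=6378388.000, f=1/297.0): X=-128124.1483, Y=3937023.2834, Z=-5001187.4538
→ Helmert 7p (PV): X=-128598.9903, Y=3937060.6549, Z=-5001036.3479
→ Helmert 7p (PV): X=-128340.6450, Y=3936661.2414, Z=-5001332.8144

X=-128340.6450 m, Y=3936661.2414 m, Z=-5001332.8144 m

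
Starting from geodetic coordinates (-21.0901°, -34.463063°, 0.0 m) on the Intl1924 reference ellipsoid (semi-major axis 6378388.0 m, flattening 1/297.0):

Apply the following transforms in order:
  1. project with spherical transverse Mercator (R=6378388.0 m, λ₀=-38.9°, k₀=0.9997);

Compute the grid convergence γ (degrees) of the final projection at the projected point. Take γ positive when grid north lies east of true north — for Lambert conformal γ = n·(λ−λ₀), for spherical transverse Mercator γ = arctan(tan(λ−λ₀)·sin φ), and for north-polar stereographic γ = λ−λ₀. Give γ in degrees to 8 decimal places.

start: φ=-21.090100°, λ=-34.463063°, h=0.000 m
→ into tm (λ₀=-38.9°): φ=-21.09010000°, λ−λ₀=4.43693700°
convergence γ = -1.59935148°

-1.59935148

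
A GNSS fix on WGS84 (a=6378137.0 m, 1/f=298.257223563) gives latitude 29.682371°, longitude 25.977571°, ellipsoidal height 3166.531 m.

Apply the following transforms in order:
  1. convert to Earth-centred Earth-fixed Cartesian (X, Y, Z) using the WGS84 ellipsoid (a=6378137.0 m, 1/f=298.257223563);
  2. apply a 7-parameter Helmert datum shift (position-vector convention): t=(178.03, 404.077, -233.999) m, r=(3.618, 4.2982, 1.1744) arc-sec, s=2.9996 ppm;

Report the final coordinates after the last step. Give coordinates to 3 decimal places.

X=4988179.972 m, Y=2430746.687 m, Z=3141115.271 m

start: φ=29.682371°, λ=25.977571°, h=3166.531 m
→ ECEF (a=6378137.000, f=1/298.257223563): X=4987935.3562, Y=2430362.0225, Z=3141401.1571
→ Helmert 7p (PV): X=4988179.9719, Y=2430746.6872, Z=3141115.2709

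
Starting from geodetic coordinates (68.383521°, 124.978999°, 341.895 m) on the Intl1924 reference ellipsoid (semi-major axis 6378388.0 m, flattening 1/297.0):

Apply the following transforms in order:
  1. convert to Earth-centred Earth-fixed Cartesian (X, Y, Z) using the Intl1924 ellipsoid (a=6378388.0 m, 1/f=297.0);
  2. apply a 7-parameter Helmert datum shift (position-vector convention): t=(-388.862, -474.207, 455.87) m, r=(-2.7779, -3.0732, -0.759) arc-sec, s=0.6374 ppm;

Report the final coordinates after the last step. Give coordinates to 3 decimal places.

start: φ=68.383521°, λ=124.978999°, h=341.895 m
→ ECEF (a=6378388.000, f=1/297.0): X=-1351056.5506, Y=1931014.7569, Z=5907439.5025
→ Helmert 7p (PV): X=-1351527.1849, Y=1930626.3116, Z=5907853.0018

X=-1351527.185 m, Y=1930626.312 m, Z=5907853.002 m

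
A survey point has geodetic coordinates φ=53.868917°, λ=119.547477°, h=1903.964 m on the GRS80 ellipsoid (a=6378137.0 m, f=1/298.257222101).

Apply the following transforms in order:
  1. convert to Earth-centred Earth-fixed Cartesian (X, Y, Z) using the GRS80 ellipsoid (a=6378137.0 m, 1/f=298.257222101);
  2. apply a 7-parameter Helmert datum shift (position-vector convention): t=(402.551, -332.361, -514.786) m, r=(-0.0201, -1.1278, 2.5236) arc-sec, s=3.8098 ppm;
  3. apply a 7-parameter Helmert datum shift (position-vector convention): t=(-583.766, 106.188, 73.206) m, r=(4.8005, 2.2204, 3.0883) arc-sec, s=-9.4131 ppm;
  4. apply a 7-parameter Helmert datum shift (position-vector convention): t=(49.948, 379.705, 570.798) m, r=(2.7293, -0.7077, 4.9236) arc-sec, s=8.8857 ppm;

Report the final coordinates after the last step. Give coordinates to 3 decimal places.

X=-1859515.276 m, Y=3279698.518 m, Z=5129961.225 m

start: φ=53.868917°, λ=119.547477°, h=1903.964 m
→ ECEF (a=6378137.000, f=1/298.257222101): X=-1859219.9584, Y=3279815.9309, Z=5129692.3049
→ Helmert 7p (PV): X=-1858892.6664, Y=3279473.8180, Z=5129186.5766
→ Helmert 7p (PV): X=-1859452.8217, Y=3279401.9311, Z=5129307.8355
→ Helmert 7p (PV): X=-1859515.2762, Y=3279698.5181, Z=5129961.2246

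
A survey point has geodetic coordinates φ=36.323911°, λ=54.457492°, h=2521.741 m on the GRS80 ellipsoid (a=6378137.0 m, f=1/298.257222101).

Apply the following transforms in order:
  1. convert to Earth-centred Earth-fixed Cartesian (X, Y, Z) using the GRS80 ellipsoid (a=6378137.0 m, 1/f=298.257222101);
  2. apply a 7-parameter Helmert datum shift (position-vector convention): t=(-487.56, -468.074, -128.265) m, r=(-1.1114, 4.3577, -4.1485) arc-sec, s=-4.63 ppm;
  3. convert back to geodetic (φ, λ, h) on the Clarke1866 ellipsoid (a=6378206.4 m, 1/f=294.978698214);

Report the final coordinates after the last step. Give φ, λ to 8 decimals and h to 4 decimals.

φ=36.32761286°, λ=54.45713873°, h=1894.6217 m

start: φ=36.323911°, λ=54.457492°, h=2521.741 m
→ ECEF (a=6378137.000, f=1/298.257222101): X=2991882.7873, Y=4187889.4050, Z=3758703.0950
→ Helmert 7p (PV): X=2991545.0122, Y=4187362.0197, Z=3758471.6537
→ geod (Bowring, a=6378206.400): φ=36.32761286°, λ=54.45713873°, h=1894.6217 m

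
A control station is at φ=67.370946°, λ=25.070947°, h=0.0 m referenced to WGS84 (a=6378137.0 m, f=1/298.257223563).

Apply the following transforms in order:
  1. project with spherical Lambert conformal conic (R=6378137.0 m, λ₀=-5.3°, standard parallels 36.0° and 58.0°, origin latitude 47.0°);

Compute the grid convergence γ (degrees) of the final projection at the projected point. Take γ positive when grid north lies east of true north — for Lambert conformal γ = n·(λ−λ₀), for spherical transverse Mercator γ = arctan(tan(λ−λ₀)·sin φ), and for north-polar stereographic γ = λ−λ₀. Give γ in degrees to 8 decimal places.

22.35194980

start: φ=67.370946°, λ=25.070947°, h=0.000 m
→ into lcc (λ₀=-5.3°): φ=67.37094600°, λ−λ₀=30.37094700°
convergence γ = 22.35194980°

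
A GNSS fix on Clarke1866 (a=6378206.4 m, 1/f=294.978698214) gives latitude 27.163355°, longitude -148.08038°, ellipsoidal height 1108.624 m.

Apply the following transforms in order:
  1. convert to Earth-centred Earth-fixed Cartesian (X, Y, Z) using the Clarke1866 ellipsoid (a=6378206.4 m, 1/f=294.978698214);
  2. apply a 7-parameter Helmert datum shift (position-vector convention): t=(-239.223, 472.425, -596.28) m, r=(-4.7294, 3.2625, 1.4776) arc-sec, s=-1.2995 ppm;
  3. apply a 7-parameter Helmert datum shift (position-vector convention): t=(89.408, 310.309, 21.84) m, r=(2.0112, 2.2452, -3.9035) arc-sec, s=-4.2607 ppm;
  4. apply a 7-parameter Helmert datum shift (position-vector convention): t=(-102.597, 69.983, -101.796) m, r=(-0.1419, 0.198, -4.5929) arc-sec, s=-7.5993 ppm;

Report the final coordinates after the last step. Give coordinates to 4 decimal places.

start: φ=27.163355°, λ=-148.080380°, h=1108.624 m
→ ECEF (a=6378206.400, f=1/294.978698214): X=-4820908.7131, Y=-3003042.3187, Z=2894675.1303
→ Helmert 7p (PV): X=-4821074.3736, Y=-3002534.1550, Z=2894220.1971
→ Helmert 7p (PV): X=-4820989.7427, Y=-3002148.0363, Z=2894252.9067
→ Helmert 7p (PV): X=-4821119.7737, Y=-3001945.8998, Z=2894135.8095

X=-4821119.7737 m, Y=-3001945.8998 m, Z=2894135.8095 m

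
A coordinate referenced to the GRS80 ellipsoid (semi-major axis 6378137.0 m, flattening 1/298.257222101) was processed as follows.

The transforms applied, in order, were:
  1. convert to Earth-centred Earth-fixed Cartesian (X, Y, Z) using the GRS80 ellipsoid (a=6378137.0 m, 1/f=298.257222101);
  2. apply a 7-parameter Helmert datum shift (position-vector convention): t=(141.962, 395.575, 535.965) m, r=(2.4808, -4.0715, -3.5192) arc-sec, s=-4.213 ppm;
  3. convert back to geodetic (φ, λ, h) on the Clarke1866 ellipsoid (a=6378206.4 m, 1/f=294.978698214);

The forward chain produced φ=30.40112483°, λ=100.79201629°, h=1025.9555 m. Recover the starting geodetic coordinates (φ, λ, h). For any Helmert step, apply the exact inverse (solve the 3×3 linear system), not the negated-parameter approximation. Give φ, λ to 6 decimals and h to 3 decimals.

φ=30.396270°, λ=100.794493°, h=477.853 m

start: φ=30.401125°, λ=100.792016°, h=1025.955 m
→ ECEF (a=6378206.400, f=1/294.978698214): X=-1031133.7340, Y=5409487.4077, Z=3209149.8837
→ Helmert⁻¹: X=-1031308.9943, Y=5409135.6160, Z=3208582.7368
→ geod (Bowring, a=6378137.000): φ=30.39627000°, λ=100.79449300°, h=477.8530 m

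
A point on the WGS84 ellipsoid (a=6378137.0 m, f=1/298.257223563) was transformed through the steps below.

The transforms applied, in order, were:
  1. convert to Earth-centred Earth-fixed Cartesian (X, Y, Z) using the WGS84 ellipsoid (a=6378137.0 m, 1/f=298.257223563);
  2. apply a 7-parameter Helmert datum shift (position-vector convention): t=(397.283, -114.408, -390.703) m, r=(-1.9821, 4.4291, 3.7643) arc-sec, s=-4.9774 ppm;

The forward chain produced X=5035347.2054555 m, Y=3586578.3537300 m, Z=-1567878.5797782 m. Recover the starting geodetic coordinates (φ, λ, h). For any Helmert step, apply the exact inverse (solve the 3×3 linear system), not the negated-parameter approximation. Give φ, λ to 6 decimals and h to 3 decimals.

φ=-14.318867°, λ=35.463407°, h=660.949 m

start: X=5035347.2055, Y=3586578.3537, Z=-1567878.5798 m
→ Helmert⁻¹: X=5035074.0946, Y=3586633.7864, Z=-1567353.0955
→ geod (Bowring, a=6378137.000): φ=-14.31886700°, λ=35.46340700°, h=660.9490 m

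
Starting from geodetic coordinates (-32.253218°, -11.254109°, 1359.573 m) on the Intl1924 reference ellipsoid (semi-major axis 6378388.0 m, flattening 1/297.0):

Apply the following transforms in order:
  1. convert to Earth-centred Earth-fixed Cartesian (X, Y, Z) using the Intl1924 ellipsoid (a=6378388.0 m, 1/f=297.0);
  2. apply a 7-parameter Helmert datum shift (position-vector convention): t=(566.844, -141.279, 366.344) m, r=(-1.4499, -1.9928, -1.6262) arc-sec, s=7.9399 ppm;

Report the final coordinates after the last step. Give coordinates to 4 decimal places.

X=5297298.4815 m, Y=-1054182.3014 m, Z=-3384588.8549 m

start: φ=-32.253218°, λ=-11.254109°, h=1359.573 m
→ ECEF (a=6378388.000, f=1/297.0): X=5296665.1882, Y=-1053967.1002, Z=-3384986.9046
→ Helmert 7p (PV): X=5297298.4815, Y=-1054182.3014, Z=-3384588.8549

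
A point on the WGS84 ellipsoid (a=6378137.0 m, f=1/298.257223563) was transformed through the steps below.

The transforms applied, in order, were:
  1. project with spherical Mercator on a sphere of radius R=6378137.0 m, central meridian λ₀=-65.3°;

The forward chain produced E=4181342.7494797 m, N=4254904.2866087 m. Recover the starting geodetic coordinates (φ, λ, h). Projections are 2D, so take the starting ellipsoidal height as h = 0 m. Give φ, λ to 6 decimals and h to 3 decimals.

start: E=4181342.7495, N=4254904.2866 m
→ merc⁻¹: φ=35.66705100°, λ=-27.73835900°

φ=35.667051°, λ=-27.738359°, h=0.000 m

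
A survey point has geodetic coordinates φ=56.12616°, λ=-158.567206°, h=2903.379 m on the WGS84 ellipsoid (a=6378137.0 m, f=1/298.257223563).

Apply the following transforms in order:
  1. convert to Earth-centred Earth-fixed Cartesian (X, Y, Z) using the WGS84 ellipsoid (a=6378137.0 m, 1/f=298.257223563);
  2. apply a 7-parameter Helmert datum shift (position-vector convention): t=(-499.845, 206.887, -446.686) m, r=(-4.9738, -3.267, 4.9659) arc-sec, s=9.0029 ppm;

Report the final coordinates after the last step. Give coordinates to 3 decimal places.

start: φ=56.126160°, λ=-158.567206°, h=2903.379 m
→ ECEF (a=6378137.000, f=1/298.257223563): X=-3318288.8639, Y=-1302614.6379, Z=5274694.9872
→ Helmert 7p (PV): X=-3318870.7679, Y=-1302372.1746, Z=5274274.6415

X=-3318870.768 m, Y=-1302372.175 m, Z=5274274.641 m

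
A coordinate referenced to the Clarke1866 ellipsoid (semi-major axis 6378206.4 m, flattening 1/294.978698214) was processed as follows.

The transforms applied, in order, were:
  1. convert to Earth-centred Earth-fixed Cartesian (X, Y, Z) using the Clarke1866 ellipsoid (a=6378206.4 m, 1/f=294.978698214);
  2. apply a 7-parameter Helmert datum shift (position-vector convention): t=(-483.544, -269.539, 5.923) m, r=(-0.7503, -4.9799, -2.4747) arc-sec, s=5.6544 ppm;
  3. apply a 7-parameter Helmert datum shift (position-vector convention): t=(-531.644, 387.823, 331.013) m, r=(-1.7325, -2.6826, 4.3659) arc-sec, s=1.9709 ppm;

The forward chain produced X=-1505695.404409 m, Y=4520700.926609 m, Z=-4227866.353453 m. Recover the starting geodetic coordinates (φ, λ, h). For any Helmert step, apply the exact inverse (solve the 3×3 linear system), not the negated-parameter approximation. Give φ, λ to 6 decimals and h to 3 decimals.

start: X=-1505695.4044, Y=4520700.9266, Z=-4227866.3535 m
→ Helmert⁻¹: X=-1505120.1030, Y=4520371.5664, Z=-4228131.4897
→ Helmert⁻¹: X=-1504784.3672, Y=4520612.8699, Z=-4228060.7309
→ geod (Bowring, a=6378206.400): φ=-41.77945500°, λ=108.41114400°, h=1340.0570 m

φ=-41.779455°, λ=108.411144°, h=1340.057 m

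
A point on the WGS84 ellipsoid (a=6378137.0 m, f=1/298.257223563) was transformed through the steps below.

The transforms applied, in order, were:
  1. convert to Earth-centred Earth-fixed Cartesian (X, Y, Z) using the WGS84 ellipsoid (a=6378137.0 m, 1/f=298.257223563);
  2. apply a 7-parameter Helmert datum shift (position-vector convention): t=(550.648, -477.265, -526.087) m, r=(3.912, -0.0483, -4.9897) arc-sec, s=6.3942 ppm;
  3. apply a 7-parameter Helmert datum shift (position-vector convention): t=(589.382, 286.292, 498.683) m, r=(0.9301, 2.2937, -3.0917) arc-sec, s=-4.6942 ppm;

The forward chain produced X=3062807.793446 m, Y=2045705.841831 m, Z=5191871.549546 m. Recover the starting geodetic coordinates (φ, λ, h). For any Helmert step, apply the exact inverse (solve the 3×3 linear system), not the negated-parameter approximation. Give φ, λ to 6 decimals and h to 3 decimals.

φ=54.835192°, λ=33.756326°, h=1268.227 m

start: X=3062807.7934, Y=2045705.8418, Z=5191871.5495 m
→ Helmert⁻¹: X=3062144.3967, Y=2045498.4594, Z=5191422.0639
→ Helmert⁻¹: X=3061525.8906, Y=2046135.1713, Z=5191875.4290
→ geod (Bowring, a=6378137.000): φ=54.83519200°, λ=33.75632600°, h=1268.2270 m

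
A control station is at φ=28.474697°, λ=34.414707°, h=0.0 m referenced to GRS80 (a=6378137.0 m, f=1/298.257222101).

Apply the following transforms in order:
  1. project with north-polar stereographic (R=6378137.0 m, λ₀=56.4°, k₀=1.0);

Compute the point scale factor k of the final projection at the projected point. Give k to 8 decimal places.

start: φ=28.474697°, λ=34.414707°, h=0.000 m
→ into stereo (λ₀=56.4°): φ=28.47469700°, λ−λ₀=-21.98529300°
scale k = 1.35430648

1.35430648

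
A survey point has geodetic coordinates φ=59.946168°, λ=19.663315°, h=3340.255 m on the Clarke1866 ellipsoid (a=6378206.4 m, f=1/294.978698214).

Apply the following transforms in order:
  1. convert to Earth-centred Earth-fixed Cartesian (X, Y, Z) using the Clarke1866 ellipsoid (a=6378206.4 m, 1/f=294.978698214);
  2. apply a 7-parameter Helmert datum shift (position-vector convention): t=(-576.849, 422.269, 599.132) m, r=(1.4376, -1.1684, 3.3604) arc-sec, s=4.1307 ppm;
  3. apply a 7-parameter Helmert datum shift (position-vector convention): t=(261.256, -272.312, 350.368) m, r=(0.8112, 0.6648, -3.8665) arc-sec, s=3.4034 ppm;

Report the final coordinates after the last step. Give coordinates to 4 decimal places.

start: φ=59.946168°, λ=19.663315°, h=3340.255 m
→ ECEF (a=6378206.400, f=1/294.978698214): X=3017251.4576, Y=1078153.3921, Z=5500169.5579
→ Helmert 7p (PV): X=3016638.3508, Y=1078590.9364, Z=5500816.0153
→ Helmert 7p (PV): X=3016947.8216, Y=1078244.1135, Z=5501179.6239

X=3016947.8216 m, Y=1078244.1135 m, Z=5501179.6239 m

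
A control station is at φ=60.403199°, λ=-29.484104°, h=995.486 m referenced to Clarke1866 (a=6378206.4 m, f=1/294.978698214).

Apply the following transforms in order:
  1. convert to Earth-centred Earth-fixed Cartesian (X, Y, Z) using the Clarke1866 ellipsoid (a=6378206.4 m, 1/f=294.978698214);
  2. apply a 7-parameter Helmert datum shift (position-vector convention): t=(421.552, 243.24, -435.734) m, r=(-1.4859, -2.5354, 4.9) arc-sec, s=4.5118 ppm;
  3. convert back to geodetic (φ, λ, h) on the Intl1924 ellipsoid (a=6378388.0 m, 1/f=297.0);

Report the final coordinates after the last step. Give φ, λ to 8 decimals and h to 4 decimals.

φ=60.39901935°, λ=-29.47511712°, h=475.4171 m

start: φ=60.403199°, λ=-29.484104°, h=995.486 m
→ ECEF (a=6378206.400, f=1/294.978698214): X=2749656.0293, Y=-1554673.6411, Z=5523469.9734
→ Helmert 7p (PV): X=2750059.0254, Y=-1554332.3043, Z=5523104.1587
→ geod (Bowring, a=6378388.000): φ=60.39901935°, λ=-29.47511712°, h=475.4171 m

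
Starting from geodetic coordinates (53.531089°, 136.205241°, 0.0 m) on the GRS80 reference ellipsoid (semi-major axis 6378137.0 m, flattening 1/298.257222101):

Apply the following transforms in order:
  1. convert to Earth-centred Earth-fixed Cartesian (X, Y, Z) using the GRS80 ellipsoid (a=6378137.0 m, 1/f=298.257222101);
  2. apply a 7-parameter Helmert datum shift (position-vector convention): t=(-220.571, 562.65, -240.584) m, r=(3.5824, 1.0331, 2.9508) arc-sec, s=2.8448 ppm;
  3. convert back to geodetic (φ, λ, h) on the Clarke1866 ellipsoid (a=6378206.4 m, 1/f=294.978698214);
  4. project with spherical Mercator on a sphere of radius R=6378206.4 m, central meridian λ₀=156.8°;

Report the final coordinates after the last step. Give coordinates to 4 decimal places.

start: φ=53.531089°, λ=136.205241°, h=0.000 m
→ ECEF (a=6378137.000, f=1/298.257222101): X=-2742432.6428, Y=2629416.8427, Z=5105894.8368
→ Helmert 7p (PV): X=-2742673.0582, Y=2629859.0606, Z=5105728.1816
→ geod (Bowring, a=6378206.400): φ=53.52877936°, λ=136.20293672°, h=235.3224 m
→ merc (R=6378206.4, λ₀=156.8°): E=-2292879.5446, N=7081490.1373

E=-2292879.5446 m, N=7081490.1373 m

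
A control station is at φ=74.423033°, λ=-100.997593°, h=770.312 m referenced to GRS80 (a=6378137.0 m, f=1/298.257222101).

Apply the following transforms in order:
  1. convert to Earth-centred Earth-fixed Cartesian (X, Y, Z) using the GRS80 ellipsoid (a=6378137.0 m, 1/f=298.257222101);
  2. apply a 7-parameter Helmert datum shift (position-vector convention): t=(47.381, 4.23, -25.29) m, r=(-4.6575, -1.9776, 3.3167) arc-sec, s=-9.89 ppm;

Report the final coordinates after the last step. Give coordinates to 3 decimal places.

start: φ=74.423033°, λ=-100.997593°, h=770.312 m
→ ECEF (a=6378137.000, f=1/298.257222101): X=-327794.1342, Y=-1686732.9420, Z=6122527.2414
→ Helmert 7p (PV): X=-327775.0894, Y=-1686579.0545, Z=6122476.3432

X=-327775.089 m, Y=-1686579.054 m, Z=6122476.343 m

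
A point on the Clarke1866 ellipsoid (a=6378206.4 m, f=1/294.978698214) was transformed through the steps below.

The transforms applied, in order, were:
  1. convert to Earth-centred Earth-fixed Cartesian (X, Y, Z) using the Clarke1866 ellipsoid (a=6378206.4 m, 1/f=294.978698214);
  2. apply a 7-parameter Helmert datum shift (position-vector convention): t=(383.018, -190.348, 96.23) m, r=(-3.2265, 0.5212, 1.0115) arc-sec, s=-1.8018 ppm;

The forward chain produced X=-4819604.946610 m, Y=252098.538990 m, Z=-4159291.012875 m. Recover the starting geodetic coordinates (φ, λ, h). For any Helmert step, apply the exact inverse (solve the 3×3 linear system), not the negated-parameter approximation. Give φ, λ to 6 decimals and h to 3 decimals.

start: X=-4819604.9466, Y=252098.5390, Z=-4159291.0129 m
→ Helmert⁻¹: X=-4819984.9015, Y=252378.0418, Z=-4159402.9688
→ geod (Bowring, a=6378206.400): φ=-40.94619000°, λ=177.00268700°, h=2579.9400 m

φ=-40.946190°, λ=177.002687°, h=2579.940 m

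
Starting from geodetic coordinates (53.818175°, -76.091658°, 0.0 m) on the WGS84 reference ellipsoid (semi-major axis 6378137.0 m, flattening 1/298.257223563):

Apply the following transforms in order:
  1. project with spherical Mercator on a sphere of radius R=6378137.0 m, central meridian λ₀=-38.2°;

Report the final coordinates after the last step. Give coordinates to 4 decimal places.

start: φ=53.818175°, λ=-76.091658°, h=0.000 m
→ merc (R=6378137.0, λ₀=-38.2°): E=-4218080.0739, N=7135795.7446

E=-4218080.0739 m, N=7135795.7446 m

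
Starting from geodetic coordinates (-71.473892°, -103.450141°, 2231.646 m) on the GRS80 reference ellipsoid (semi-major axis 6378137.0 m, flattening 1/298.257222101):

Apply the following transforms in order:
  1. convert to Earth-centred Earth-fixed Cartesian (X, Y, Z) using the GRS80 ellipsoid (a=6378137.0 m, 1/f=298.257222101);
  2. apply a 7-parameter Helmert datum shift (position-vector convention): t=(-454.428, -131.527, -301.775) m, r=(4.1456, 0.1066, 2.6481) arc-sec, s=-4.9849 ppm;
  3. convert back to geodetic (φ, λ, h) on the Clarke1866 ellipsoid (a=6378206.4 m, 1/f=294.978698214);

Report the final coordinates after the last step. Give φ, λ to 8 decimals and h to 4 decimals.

φ=-71.47516148°, λ=-103.46187545°, h=2704.9902 m

start: φ=-71.473892°, λ=-103.450141°, h=2231.646 m
→ ECEF (a=6378137.000, f=1/298.257222101): X=-472967.9099, Y=-1977632.9525, Z=-6027405.4182
→ Helmert 7p (PV): X=-473397.7058, Y=-1977639.5524, Z=-6027716.6499
→ geod (Bowring, a=6378206.400): φ=-71.47516148°, λ=-103.46187545°, h=2704.9902 m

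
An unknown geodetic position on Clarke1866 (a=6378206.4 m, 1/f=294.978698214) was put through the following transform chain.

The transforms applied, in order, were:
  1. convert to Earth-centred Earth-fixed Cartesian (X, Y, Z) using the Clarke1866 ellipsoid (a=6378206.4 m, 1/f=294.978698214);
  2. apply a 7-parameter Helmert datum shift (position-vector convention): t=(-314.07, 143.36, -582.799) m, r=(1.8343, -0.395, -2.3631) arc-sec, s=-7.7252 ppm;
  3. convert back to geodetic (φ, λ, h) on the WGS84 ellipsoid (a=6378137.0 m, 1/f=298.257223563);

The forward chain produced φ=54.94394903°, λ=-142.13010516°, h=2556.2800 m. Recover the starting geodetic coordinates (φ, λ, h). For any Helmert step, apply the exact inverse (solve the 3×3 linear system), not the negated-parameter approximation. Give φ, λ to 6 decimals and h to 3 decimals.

φ=54.950538°, λ=-142.125150°, h=3080.714 m

start: φ=54.943949°, λ=-142.130105°, h=2556.280 m
→ ECEF (a=6378137.000, f=1/298.257223563): X=-2899626.2337, Y=-2254851.5499, Z=5199894.5891
→ Helmert⁻¹: X=-2899298.7678, Y=-2254999.2985, Z=5200543.1689
→ geod (Bowring, a=6378206.400): φ=54.95053800°, λ=-142.12515000°, h=3080.7140 m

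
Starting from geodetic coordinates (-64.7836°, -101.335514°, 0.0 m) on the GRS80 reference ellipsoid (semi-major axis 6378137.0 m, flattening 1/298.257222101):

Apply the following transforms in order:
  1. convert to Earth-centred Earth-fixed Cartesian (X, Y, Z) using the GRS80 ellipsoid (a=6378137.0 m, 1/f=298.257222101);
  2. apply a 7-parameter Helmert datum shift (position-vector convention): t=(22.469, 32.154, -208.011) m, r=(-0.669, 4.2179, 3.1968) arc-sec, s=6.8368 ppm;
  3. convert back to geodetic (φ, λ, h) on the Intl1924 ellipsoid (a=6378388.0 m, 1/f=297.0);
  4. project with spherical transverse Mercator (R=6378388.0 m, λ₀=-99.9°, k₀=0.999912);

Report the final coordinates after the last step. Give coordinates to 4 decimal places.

start: φ=-64.783600°, λ=-101.335514°, h=0.000 m
→ ECEF (a=6378137.000, f=1/298.257222101): X=-535571.2584, Y=-2671652.9458, Z=-5747472.2108
→ Helmert 7p (PV): X=-535628.5746, Y=-2671665.9995, Z=-5747699.8989
→ geod (Bowring, a=6378388.000): φ=-64.78490782°, λ=-101.33664174°, h=39.9833 m
→ tm (R=6378388.0, λ₀=-99.9°): E=-68123.5275, N=-7212244.8369

E=-68123.5275 m, N=-7212244.8369 m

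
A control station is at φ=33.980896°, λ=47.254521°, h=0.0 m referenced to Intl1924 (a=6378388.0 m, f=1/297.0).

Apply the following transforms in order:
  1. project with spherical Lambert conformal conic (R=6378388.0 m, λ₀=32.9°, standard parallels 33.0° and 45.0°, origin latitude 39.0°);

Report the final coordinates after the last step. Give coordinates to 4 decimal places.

E=1317467.7947 m, N=-452151.0081 m

start: φ=33.980896°, λ=47.254521°, h=0.000 m
→ lcc (R=6378388.0, λ₀=32.9°): E=1317467.7947, N=-452151.0081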